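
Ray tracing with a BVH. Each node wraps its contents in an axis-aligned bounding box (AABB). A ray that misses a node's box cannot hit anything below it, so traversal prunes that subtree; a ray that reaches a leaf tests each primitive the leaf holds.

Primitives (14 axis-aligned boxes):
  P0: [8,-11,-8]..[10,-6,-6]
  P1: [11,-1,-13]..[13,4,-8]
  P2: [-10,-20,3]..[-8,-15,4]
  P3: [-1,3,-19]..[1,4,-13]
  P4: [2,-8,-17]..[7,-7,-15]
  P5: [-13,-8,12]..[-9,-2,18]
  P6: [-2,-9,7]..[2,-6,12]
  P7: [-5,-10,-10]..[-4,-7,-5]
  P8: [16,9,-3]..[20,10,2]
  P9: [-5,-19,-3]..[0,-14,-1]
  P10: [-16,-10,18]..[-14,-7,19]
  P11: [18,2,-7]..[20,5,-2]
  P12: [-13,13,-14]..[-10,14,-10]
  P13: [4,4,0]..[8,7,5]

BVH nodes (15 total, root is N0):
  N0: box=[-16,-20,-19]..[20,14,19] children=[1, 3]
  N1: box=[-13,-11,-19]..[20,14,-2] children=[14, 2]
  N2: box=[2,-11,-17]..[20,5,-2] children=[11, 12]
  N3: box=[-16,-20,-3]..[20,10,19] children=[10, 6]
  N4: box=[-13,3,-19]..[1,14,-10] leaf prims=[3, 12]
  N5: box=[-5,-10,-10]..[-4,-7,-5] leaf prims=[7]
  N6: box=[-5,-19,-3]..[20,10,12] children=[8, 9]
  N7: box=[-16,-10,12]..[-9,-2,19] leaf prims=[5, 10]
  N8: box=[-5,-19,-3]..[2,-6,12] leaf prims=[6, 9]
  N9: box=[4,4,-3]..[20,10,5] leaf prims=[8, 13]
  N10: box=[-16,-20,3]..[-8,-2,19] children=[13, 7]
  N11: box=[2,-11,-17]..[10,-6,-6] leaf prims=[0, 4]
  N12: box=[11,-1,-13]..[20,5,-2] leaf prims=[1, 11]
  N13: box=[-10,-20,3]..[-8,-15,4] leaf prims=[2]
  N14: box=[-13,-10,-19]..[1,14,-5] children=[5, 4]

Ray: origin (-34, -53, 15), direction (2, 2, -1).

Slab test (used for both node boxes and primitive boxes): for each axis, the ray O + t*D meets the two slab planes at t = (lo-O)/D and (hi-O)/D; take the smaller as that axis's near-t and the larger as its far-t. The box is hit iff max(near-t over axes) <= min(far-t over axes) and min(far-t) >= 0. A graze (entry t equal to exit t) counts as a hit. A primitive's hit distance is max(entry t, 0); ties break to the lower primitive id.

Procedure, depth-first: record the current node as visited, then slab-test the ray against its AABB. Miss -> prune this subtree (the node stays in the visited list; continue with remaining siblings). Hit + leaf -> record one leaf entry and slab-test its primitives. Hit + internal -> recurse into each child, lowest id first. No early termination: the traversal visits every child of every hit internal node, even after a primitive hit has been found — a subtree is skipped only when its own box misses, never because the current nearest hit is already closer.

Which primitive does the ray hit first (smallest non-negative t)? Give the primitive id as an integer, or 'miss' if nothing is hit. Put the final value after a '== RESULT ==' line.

Traverse from the root:
N0 x:[9,27] y:[33/2,67/2] z:[-4,34] -> hit [33/2,27], descend [1, 3]
  N1 x:[21/2,27] y:[21,67/2] z:[17,34] -> hit [21,27], descend [2, 14]
    N2 x:[18,27] y:[21,29] z:[17,32] -> hit [21,27], descend [11, 12]
      N11 x:[18,22] y:[21,47/2] z:[21,32] -> hit [21,22] leaf, test {P0@t=21, P4(miss)}
      N12 x:[45/2,27] y:[26,29] z:[17,28] -> hit [26,27] leaf, test {P1(miss), P11(miss)}
    N14 x:[21/2,35/2] y:[43/2,67/2] z:[20,34] -> miss, prune
  N3 x:[9,27] y:[33/2,63/2] z:[-4,18] -> hit [33/2,18], descend [6, 10]
    N6 x:[29/2,27] y:[17,63/2] z:[3,18] -> hit [17,18], descend [8, 9]
      N8 x:[29/2,18] y:[17,47/2] z:[3,18] -> hit [17,18] leaf, test {P6(miss), P9@t=17}
      N9 x:[19,27] y:[57/2,63/2] z:[10,18] -> miss, prune
    N10 x:[9,13] y:[33/2,51/2] z:[-4,12] -> miss, prune

order=[0, 1, 2, 11, 12, 14, 3, 6, 8, 9, 10]  |boxes|=11  |leaves|=3  hit=P9

== RESULT ==
9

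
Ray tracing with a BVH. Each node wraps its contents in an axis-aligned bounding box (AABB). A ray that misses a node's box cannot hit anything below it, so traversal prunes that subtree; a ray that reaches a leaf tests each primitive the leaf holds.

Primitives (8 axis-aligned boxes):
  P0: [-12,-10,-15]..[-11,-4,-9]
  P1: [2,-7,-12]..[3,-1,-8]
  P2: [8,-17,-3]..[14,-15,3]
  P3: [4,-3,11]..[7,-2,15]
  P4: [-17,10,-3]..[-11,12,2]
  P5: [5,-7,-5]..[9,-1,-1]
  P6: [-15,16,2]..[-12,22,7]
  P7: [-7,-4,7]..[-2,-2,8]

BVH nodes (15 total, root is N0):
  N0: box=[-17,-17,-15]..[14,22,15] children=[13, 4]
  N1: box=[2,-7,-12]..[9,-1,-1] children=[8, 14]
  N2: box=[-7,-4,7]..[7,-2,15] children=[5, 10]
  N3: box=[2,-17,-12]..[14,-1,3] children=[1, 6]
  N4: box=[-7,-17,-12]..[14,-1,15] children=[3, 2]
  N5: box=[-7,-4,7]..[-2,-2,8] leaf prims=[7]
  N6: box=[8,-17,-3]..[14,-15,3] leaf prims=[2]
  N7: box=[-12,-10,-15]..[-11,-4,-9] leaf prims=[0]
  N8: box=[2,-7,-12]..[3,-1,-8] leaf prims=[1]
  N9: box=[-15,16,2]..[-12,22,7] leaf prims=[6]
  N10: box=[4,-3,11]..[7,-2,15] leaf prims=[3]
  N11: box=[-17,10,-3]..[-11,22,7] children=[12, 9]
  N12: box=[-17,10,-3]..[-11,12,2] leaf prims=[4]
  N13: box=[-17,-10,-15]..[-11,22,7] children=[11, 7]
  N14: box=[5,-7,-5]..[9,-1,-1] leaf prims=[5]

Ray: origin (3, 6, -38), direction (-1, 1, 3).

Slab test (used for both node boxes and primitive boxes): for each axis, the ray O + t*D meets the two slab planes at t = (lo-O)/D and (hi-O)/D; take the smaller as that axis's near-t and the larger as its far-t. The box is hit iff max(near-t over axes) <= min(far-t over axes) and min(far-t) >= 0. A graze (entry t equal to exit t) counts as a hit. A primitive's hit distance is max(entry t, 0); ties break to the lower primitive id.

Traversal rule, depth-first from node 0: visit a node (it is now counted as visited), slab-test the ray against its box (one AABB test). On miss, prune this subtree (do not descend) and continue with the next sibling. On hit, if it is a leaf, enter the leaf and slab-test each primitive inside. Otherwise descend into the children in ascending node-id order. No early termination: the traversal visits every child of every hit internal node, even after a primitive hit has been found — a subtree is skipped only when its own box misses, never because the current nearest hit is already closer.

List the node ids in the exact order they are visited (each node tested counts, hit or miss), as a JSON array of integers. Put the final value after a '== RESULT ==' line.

Walk:
N0 x:[-11,20] y:[-23,16] z:[23/3,53/3] -> hit [23/3,16], descend [4, 13]
  N4 x:[-11,10] y:[-23,-7] z:[26/3,53/3] -> miss, prune
  N13 x:[14,20] y:[-16,16] z:[23/3,15] -> hit [14,15], descend [7, 11]
    N7 x:[14,15] y:[-16,-10] z:[23/3,29/3] -> miss, prune
    N11 x:[14,20] y:[4,16] z:[35/3,15] -> hit [14,15], descend [9, 12]
      N9 x:[15,18] y:[10,16] z:[40/3,15] -> hit [15,15] leaf, test {P6@t=15}
      N12 x:[14,20] y:[4,6] z:[35/3,40/3] -> miss, prune

order=[0, 4, 13, 7, 11, 9, 12]  |boxes|=7  |leaves|=1  hit=P6

== RESULT ==
[0, 4, 13, 7, 11, 9, 12]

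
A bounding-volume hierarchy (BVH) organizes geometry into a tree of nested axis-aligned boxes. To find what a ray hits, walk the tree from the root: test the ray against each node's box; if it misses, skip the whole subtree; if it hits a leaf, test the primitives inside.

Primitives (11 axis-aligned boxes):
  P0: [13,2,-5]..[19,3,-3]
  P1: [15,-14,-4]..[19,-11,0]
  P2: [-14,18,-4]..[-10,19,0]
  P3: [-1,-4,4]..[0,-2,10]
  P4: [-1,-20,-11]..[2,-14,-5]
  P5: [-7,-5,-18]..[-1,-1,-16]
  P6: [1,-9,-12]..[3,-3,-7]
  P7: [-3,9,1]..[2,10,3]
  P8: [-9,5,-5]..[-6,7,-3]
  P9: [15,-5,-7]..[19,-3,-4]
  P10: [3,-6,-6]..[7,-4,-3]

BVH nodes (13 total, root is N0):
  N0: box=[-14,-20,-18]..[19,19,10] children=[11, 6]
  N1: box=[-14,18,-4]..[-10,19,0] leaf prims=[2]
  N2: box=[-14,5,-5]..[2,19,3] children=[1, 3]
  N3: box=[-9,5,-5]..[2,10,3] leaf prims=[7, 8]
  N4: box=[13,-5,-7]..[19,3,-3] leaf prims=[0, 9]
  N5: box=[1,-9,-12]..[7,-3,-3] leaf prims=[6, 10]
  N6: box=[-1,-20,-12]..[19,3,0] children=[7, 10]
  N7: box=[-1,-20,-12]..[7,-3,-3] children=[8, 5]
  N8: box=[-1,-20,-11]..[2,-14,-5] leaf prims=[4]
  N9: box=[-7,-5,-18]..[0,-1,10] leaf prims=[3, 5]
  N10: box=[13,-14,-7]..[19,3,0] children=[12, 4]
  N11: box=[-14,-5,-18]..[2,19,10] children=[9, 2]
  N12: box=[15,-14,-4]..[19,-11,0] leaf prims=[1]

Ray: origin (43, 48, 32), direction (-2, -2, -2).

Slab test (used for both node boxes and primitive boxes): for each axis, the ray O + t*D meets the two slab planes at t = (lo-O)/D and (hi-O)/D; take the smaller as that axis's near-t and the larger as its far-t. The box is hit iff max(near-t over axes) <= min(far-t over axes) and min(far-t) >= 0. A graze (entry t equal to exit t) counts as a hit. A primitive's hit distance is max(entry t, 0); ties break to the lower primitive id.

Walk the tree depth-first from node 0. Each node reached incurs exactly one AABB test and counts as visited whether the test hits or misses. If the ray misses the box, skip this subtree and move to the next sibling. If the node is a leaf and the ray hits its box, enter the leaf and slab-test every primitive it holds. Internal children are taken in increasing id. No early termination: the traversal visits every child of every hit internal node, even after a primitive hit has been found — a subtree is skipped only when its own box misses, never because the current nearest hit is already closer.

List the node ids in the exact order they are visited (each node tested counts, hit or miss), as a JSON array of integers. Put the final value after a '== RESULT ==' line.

Traverse from the root:
N0 x:[12,57/2] y:[29/2,34] z:[11,25] -> hit [29/2,25], descend [6, 11]
  N6 x:[12,22] y:[45/2,34] z:[16,22] -> miss, prune
  N11 x:[41/2,57/2] y:[29/2,53/2] z:[11,25] -> hit [41/2,25], descend [2, 9]
    N2 x:[41/2,57/2] y:[29/2,43/2] z:[29/2,37/2] -> miss, prune
    N9 x:[43/2,25] y:[49/2,53/2] z:[11,25] -> hit [49/2,25] leaf, test {P3(miss), P5@t=49/2}

5 AABB tests over nodes [0, 6, 11, 2, 9]; 1 leaf entered; closest P5.

== RESULT ==
[0, 6, 11, 2, 9]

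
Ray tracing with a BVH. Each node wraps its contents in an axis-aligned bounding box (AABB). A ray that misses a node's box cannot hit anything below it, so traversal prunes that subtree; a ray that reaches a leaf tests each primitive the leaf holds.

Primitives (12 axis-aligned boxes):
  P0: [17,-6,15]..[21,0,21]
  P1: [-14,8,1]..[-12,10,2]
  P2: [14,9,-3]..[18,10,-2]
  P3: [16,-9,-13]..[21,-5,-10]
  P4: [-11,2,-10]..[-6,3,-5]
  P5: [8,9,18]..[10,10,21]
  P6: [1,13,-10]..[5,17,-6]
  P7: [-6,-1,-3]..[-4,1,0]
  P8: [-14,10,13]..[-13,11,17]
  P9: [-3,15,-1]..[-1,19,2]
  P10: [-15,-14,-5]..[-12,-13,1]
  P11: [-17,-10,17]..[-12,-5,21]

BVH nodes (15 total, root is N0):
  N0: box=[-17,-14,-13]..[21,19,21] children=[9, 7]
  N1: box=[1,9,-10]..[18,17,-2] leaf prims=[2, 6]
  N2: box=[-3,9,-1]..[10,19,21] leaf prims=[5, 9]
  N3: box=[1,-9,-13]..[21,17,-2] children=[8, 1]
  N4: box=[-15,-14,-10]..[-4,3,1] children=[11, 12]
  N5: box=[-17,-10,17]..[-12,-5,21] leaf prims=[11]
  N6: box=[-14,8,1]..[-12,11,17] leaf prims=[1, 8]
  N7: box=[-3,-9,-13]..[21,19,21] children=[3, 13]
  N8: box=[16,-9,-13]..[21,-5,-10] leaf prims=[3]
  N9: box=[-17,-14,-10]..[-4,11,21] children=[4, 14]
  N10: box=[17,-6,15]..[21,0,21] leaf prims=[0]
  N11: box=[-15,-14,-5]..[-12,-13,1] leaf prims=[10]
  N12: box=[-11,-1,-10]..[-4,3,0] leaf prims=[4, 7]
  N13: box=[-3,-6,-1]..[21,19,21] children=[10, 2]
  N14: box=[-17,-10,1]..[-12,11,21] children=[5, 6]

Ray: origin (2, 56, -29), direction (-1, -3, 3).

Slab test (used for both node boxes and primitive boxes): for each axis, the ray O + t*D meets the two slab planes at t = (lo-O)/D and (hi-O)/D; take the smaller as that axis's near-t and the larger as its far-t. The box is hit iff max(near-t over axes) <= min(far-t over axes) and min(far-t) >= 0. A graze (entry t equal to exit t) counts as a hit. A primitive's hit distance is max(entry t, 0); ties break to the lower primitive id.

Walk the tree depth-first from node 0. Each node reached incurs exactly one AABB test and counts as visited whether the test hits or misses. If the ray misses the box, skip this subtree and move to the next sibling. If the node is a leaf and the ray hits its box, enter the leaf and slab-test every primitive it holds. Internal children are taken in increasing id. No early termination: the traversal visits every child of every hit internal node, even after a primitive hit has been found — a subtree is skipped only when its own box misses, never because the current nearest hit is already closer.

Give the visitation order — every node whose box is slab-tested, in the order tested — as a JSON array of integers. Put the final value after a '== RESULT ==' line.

Traverse from the root:
N0 x:[-19,19] y:[37/3,70/3] z:[16/3,50/3] -> hit [37/3,50/3], descend [7, 9]
  N7 x:[-19,5] y:[37/3,65/3] z:[16/3,50/3] -> miss, prune
  N9 x:[6,19] y:[15,70/3] z:[19/3,50/3] -> hit [15,50/3], descend [4, 14]
    N4 x:[6,17] y:[53/3,70/3] z:[19/3,10] -> miss, prune
    N14 x:[14,19] y:[15,22] z:[10,50/3] -> hit [15,50/3], descend [5, 6]
      N5 x:[14,19] y:[61/3,22] z:[46/3,50/3] -> miss, prune
      N6 x:[14,16] y:[15,16] z:[10,46/3] -> hit [15,46/3] leaf, test {P1(miss), P8@t=15}

7 AABB tests over nodes [0, 7, 9, 4, 14, 5, 6]; 1 leaf entered; closest P8.

== RESULT ==
[0, 7, 9, 4, 14, 5, 6]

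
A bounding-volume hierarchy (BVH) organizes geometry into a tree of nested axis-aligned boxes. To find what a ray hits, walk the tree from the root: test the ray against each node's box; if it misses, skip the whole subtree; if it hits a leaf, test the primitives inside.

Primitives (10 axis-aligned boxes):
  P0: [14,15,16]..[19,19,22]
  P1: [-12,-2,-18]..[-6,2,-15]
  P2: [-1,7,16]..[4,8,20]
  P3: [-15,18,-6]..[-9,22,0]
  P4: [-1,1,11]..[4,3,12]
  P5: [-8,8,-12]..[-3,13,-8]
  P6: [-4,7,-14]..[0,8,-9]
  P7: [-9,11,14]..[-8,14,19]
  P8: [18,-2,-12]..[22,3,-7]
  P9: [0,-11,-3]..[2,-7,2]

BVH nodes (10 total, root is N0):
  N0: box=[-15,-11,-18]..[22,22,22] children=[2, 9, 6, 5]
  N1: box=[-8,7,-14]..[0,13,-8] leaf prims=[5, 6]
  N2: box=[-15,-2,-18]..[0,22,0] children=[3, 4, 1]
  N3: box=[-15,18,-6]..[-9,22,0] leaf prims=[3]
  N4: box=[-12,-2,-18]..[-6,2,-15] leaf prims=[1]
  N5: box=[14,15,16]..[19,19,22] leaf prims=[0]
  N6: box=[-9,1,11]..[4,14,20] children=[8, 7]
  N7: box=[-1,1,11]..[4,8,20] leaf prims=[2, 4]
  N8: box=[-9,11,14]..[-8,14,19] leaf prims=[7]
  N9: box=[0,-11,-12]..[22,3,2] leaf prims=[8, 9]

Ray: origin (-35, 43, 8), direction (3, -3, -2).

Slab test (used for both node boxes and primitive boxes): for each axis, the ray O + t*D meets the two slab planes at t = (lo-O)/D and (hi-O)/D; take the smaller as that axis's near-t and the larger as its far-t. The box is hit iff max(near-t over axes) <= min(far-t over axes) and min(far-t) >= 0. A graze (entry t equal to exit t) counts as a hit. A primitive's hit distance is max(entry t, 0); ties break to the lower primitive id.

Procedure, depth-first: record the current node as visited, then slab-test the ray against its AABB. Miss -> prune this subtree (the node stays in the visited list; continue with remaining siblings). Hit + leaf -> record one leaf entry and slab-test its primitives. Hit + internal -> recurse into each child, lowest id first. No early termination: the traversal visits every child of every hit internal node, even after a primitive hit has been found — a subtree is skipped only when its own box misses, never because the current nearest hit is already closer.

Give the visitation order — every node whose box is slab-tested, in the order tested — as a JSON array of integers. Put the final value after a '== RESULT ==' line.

Traverse from the root:
N0 x:[20/3,19] y:[7,18] z:[-7,13] -> hit [7,13], descend [2, 5, 6, 9]
  N2 x:[20/3,35/3] y:[7,15] z:[4,13] -> hit [7,35/3], descend [1, 3, 4]
    N1 x:[9,35/3] y:[10,12] z:[8,11] -> hit [10,11] leaf, test {P5@t=10, P6(miss)}
    N3 x:[20/3,26/3] y:[7,25/3] z:[4,7] -> hit [7,7] leaf, test {P3@t=7}
    N4 x:[23/3,29/3] y:[41/3,15] z:[23/2,13] -> miss, prune
  N5 x:[49/3,18] y:[8,28/3] z:[-7,-4] -> miss, prune
  N6 x:[26/3,13] y:[29/3,14] z:[-6,-3/2] -> miss, prune
  N9 x:[35/3,19] y:[40/3,18] z:[3,10] -> miss, prune

order=[0, 2, 1, 3, 4, 5, 6, 9]  |boxes|=8  |leaves|=2  hit=P3

== RESULT ==
[0, 2, 1, 3, 4, 5, 6, 9]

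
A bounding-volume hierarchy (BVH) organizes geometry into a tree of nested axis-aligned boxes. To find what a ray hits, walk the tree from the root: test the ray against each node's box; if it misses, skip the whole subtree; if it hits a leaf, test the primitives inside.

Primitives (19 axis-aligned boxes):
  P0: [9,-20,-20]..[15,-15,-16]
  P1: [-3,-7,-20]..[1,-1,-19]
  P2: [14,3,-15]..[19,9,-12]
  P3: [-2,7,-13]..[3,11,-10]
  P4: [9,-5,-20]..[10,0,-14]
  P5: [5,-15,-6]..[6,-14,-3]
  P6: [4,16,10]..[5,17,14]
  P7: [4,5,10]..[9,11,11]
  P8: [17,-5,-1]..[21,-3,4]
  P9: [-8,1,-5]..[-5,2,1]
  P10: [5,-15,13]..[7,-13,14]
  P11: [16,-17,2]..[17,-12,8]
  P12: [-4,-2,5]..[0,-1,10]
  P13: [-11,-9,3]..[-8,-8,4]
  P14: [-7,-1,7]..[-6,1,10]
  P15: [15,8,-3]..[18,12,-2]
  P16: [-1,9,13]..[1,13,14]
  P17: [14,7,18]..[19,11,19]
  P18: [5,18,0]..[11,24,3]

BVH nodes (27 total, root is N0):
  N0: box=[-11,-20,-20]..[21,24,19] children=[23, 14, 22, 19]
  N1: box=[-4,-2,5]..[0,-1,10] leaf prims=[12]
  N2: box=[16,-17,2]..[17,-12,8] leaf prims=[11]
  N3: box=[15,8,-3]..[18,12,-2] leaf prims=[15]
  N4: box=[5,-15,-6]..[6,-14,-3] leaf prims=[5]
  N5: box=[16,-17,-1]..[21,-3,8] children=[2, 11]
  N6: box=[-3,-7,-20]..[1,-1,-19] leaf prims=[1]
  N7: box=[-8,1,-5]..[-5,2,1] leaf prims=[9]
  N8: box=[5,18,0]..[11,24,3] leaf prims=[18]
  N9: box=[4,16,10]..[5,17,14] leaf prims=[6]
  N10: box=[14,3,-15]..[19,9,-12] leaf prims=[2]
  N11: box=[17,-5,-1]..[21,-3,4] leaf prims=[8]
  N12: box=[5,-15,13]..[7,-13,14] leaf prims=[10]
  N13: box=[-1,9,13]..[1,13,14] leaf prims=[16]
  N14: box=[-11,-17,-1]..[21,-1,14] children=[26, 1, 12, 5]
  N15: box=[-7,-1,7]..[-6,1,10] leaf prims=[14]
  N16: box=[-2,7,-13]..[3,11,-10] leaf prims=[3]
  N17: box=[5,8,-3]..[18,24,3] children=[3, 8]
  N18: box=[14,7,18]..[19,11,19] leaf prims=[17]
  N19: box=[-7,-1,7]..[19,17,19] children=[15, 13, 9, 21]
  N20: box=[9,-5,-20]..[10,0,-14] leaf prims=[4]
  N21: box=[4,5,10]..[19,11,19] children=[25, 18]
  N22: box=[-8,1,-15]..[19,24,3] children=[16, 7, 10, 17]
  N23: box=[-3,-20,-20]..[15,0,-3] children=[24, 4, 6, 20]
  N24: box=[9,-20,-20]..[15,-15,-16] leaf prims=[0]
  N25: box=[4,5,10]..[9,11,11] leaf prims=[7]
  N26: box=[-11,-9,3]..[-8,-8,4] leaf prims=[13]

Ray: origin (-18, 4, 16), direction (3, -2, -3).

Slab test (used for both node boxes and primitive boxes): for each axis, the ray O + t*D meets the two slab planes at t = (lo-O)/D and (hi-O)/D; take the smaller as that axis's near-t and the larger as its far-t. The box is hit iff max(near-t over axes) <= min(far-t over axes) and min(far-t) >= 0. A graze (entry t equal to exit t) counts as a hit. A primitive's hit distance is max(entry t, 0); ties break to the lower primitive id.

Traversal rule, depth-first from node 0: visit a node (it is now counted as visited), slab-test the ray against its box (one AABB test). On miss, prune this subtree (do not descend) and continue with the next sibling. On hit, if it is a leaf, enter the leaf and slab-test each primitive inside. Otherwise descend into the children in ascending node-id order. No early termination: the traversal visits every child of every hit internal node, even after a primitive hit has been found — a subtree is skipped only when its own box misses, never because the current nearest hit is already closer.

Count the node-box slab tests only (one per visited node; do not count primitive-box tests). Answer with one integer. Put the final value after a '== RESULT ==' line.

Trace the traversal:
N0 x:[7/3,13] y:[-10,12] z:[-1,12] -> hit [7/3,12], descend [14, 19, 22, 23]
  N14 x:[7/3,13] y:[5/2,21/2] z:[2/3,17/3] -> hit [5/2,17/3], descend [1, 5, 12, 26]
    N1 x:[14/3,6] y:[5/2,3] z:[2,11/3] -> miss, prune
    N5 x:[34/3,13] y:[7/2,21/2] z:[8/3,17/3] -> miss, prune
    N12 x:[23/3,25/3] y:[17/2,19/2] z:[2/3,1] -> miss, prune
    N26 x:[7/3,10/3] y:[6,13/2] z:[4,13/3] -> miss, prune
  N19 x:[11/3,37/3] y:[-13/2,5/2] z:[-1,3] -> miss, prune
  N22 x:[10/3,37/3] y:[-10,3/2] z:[13/3,31/3] -> miss, prune
  N23 x:[5,11] y:[2,12] z:[19/3,12] -> hit [19/3,11], descend [4, 6, 20, 24]
    N4 x:[23/3,8] y:[9,19/2] z:[19/3,22/3] -> miss, prune
    N6 x:[5,19/3] y:[5/2,11/2] z:[35/3,12] -> miss, prune
    N20 x:[9,28/3] y:[2,9/2] z:[10,12] -> miss, prune
    N24 x:[9,11] y:[19/2,12] z:[32/3,12] -> hit [32/3,11] leaf, test {P0@t=32/3}

Visited [0, 14, 1, 5, 12, 26, 19, 22, 23, 4, 6, 20, 24]. Tests: 13 box, 1 leaf. Nearest: P0.

== RESULT ==
13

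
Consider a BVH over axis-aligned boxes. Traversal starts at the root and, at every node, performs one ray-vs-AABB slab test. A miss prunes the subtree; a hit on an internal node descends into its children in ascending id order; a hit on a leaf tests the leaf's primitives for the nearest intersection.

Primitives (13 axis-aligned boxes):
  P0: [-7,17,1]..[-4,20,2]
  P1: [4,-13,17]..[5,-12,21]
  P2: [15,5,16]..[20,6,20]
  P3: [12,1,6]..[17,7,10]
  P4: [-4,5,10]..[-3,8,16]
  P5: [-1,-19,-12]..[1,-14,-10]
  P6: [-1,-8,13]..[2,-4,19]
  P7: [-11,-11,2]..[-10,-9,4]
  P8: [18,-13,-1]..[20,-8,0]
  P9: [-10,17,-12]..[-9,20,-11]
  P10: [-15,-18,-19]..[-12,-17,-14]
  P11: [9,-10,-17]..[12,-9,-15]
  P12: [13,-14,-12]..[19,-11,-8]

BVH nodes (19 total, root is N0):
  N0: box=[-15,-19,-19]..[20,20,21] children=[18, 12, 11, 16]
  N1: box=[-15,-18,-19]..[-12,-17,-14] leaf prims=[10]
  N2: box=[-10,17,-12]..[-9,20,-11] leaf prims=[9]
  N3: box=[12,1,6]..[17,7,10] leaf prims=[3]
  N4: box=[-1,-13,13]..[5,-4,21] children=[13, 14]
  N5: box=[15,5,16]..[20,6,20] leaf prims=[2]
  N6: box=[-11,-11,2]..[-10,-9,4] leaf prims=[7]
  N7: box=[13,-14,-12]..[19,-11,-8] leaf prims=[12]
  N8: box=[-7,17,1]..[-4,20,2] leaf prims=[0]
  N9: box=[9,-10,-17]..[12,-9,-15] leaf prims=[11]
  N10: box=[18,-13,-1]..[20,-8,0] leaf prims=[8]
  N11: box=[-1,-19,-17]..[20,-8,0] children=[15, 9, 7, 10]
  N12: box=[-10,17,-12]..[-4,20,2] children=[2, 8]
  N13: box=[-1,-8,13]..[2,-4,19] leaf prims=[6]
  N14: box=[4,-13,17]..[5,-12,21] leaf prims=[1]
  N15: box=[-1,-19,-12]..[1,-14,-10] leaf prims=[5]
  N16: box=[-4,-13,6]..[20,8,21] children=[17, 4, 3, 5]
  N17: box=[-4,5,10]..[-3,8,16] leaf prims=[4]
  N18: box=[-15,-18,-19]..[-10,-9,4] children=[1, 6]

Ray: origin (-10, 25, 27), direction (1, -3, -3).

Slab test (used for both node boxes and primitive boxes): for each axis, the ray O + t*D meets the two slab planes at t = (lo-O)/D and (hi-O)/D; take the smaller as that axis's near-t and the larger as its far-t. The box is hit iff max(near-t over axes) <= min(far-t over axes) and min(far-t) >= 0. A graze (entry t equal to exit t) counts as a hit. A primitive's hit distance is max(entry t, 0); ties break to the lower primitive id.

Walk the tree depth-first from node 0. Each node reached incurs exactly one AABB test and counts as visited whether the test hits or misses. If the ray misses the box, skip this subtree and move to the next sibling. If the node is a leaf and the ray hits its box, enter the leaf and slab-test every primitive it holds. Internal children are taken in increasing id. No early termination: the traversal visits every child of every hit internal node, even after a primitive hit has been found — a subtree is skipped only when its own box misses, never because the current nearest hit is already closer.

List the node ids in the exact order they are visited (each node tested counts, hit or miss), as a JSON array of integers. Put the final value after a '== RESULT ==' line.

Traverse from the root:
N0 x:[-5,30] y:[5/3,44/3] z:[2,46/3] -> hit [2,44/3], descend [11, 12, 16, 18]
  N11 x:[9,30] y:[11,44/3] z:[9,44/3] -> hit [11,44/3], descend [7, 9, 10, 15]
    N7 x:[23,29] y:[12,13] z:[35/3,13] -> miss, prune
    N9 x:[19,22] y:[34/3,35/3] z:[14,44/3] -> miss, prune
    N10 x:[28,30] y:[11,38/3] z:[9,28/3] -> miss, prune
    N15 x:[9,11] y:[13,44/3] z:[37/3,13] -> miss, prune
  N12 x:[0,6] y:[5/3,8/3] z:[25/3,13] -> miss, prune
  N16 x:[6,30] y:[17/3,38/3] z:[2,7] -> hit [6,7], descend [3, 4, 5, 17]
    N3 x:[22,27] y:[6,8] z:[17/3,7] -> miss, prune
    N4 x:[9,15] y:[29/3,38/3] z:[2,14/3] -> miss, prune
    N5 x:[25,30] y:[19/3,20/3] z:[7/3,11/3] -> miss, prune
    N17 x:[6,7] y:[17/3,20/3] z:[11/3,17/3] -> miss, prune
  N18 x:[-5,0] y:[34/3,43/3] z:[23/3,46/3] -> miss, prune

order=[0, 11, 7, 9, 10, 15, 12, 16, 3, 4, 5, 17, 18]  |boxes|=13  |leaves|=0  hit=miss

== RESULT ==
[0, 11, 7, 9, 10, 15, 12, 16, 3, 4, 5, 17, 18]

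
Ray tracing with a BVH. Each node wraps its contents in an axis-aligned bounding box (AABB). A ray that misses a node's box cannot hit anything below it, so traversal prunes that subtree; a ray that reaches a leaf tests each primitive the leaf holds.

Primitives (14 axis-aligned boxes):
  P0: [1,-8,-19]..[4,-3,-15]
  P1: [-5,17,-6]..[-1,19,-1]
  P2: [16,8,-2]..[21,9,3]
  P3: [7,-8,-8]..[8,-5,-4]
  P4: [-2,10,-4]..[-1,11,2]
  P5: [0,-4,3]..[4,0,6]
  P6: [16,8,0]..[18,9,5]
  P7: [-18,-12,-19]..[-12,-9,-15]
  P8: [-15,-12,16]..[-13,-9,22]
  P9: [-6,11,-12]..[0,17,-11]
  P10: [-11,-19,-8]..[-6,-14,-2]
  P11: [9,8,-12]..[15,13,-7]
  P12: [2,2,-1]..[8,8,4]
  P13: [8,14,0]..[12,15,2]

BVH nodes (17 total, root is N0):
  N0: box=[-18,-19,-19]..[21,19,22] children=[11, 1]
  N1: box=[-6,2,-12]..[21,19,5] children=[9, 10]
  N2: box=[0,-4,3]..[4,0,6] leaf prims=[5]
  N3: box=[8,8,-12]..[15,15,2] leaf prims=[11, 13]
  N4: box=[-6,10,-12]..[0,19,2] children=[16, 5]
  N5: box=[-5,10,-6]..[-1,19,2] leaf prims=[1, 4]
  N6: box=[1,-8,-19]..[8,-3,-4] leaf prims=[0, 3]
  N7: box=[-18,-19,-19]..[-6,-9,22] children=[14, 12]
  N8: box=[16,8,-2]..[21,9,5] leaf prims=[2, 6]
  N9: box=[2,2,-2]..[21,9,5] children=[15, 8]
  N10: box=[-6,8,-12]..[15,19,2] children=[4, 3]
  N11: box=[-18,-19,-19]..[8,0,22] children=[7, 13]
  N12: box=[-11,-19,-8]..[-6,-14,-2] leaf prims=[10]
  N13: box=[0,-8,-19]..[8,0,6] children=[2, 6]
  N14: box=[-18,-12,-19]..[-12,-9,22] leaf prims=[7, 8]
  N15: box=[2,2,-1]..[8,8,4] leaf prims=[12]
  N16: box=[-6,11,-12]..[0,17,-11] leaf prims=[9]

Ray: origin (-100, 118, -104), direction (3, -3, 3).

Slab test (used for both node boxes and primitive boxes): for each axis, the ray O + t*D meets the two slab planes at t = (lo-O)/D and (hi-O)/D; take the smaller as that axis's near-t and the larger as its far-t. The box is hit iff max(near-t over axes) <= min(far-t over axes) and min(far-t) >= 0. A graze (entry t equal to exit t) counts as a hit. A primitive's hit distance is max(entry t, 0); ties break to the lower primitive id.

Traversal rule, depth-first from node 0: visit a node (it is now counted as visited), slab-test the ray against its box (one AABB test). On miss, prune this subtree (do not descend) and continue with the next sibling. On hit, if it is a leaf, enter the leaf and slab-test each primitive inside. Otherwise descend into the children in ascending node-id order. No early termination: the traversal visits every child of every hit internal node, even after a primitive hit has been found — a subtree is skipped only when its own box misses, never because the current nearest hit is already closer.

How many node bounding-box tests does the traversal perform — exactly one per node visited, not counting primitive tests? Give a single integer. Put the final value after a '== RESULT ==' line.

Walk:
N0 x:[82/3,121/3] y:[33,137/3] z:[85/3,42] -> hit [33,121/3], descend [1, 11]
  N1 x:[94/3,121/3] y:[33,116/3] z:[92/3,109/3] -> hit [33,109/3], descend [9, 10]
    N9 x:[34,121/3] y:[109/3,116/3] z:[34,109/3] -> hit [109/3,109/3], descend [8, 15]
      N8 x:[116/3,121/3] y:[109/3,110/3] z:[34,109/3] -> miss, prune
      N15 x:[34,36] y:[110/3,116/3] z:[103/3,36] -> miss, prune
    N10 x:[94/3,115/3] y:[33,110/3] z:[92/3,106/3] -> hit [33,106/3], descend [3, 4]
      N3 x:[36,115/3] y:[103/3,110/3] z:[92/3,106/3] -> miss, prune
      N4 x:[94/3,100/3] y:[33,36] z:[92/3,106/3] -> hit [33,100/3], descend [5, 16]
        N5 x:[95/3,33] y:[33,36] z:[98/3,106/3] -> hit [33,33] leaf, test {P1@t=33, P4(miss)}
        N16 x:[94/3,100/3] y:[101/3,107/3] z:[92/3,31] -> miss, prune
  N11 x:[82/3,36] y:[118/3,137/3] z:[85/3,42] -> miss, prune

11 AABB tests over nodes [0, 1, 9, 8, 15, 10, 3, 4, 5, 16, 11]; 1 leaf entered; closest P1.

== RESULT ==
11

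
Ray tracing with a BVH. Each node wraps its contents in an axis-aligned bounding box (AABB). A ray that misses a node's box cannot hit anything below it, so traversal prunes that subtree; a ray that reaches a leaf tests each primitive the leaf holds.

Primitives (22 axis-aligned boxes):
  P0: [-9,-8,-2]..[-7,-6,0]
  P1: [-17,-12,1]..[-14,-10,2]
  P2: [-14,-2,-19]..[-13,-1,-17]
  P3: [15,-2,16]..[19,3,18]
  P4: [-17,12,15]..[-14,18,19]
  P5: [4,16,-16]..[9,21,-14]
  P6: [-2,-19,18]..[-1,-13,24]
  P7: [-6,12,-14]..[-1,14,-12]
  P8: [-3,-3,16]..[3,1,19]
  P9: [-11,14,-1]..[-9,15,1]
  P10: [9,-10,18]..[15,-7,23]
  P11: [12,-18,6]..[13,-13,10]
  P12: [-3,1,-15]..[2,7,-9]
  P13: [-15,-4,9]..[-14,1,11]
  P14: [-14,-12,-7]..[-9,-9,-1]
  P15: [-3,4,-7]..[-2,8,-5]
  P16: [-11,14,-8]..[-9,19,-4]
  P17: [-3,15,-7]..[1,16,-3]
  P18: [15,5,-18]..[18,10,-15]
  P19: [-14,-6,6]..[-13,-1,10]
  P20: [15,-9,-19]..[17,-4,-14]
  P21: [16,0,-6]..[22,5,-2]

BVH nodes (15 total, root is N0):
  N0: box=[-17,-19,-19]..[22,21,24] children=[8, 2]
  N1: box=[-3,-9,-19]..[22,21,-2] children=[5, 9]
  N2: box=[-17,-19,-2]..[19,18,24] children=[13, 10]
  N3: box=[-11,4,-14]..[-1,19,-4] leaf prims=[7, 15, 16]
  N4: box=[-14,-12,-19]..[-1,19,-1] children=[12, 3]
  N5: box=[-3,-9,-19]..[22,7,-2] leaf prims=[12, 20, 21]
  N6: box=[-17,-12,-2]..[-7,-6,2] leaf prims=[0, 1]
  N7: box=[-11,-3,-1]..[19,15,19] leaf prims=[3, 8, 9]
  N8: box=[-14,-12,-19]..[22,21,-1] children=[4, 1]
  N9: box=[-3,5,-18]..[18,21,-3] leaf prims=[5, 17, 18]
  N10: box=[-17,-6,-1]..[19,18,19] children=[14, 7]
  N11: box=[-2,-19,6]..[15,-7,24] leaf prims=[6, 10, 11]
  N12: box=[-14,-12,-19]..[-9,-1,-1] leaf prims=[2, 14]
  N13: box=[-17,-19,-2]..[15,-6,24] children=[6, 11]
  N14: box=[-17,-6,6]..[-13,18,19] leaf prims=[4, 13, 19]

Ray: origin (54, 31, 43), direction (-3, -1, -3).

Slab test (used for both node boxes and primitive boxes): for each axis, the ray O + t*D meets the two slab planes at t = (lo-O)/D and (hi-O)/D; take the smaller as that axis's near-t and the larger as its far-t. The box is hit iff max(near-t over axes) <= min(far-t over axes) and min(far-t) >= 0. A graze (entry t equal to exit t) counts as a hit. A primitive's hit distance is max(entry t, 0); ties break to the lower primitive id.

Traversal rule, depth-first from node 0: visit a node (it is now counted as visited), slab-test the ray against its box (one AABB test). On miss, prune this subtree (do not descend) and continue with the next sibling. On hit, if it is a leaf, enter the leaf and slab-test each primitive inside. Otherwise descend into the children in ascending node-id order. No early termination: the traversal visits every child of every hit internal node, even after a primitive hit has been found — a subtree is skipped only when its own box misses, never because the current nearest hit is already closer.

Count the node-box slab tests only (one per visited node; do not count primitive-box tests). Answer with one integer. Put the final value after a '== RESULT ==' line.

Trace the traversal:
N0 x:[32/3,71/3] y:[10,50] z:[19/3,62/3] -> hit [32/3,62/3], descend [2, 8]
  N2 x:[35/3,71/3] y:[13,50] z:[19/3,15] -> hit [13,15], descend [10, 13]
    N10 x:[35/3,71/3] y:[13,37] z:[8,44/3] -> hit [13,44/3], descend [7, 14]
      N7 x:[35/3,65/3] y:[16,34] z:[8,44/3] -> miss, prune
      N14 x:[67/3,71/3] y:[13,37] z:[8,37/3] -> miss, prune
    N13 x:[13,71/3] y:[37,50] z:[19/3,15] -> miss, prune
  N8 x:[32/3,68/3] y:[10,43] z:[44/3,62/3] -> hit [44/3,62/3], descend [1, 4]
    N1 x:[32/3,19] y:[10,40] z:[15,62/3] -> hit [15,19], descend [5, 9]
      N5 x:[32/3,19] y:[24,40] z:[15,62/3] -> miss, prune
      N9 x:[12,19] y:[10,26] z:[46/3,61/3] -> hit [46/3,19] leaf, test {P5(miss), P17(miss), P18(miss)}
    N4 x:[55/3,68/3] y:[12,43] z:[44/3,62/3] -> hit [55/3,62/3], descend [3, 12]
      N3 x:[55/3,65/3] y:[12,27] z:[47/3,19] -> hit [55/3,19] leaf, test {P7@t=55/3, P15(miss), P16(miss)}
      N12 x:[21,68/3] y:[32,43] z:[44/3,62/3] -> miss, prune

Visited [0, 2, 10, 7, 14, 13, 8, 1, 5, 9, 4, 3, 12]. Tests: 13 box, 2 leaf. Nearest: P7.

== RESULT ==
13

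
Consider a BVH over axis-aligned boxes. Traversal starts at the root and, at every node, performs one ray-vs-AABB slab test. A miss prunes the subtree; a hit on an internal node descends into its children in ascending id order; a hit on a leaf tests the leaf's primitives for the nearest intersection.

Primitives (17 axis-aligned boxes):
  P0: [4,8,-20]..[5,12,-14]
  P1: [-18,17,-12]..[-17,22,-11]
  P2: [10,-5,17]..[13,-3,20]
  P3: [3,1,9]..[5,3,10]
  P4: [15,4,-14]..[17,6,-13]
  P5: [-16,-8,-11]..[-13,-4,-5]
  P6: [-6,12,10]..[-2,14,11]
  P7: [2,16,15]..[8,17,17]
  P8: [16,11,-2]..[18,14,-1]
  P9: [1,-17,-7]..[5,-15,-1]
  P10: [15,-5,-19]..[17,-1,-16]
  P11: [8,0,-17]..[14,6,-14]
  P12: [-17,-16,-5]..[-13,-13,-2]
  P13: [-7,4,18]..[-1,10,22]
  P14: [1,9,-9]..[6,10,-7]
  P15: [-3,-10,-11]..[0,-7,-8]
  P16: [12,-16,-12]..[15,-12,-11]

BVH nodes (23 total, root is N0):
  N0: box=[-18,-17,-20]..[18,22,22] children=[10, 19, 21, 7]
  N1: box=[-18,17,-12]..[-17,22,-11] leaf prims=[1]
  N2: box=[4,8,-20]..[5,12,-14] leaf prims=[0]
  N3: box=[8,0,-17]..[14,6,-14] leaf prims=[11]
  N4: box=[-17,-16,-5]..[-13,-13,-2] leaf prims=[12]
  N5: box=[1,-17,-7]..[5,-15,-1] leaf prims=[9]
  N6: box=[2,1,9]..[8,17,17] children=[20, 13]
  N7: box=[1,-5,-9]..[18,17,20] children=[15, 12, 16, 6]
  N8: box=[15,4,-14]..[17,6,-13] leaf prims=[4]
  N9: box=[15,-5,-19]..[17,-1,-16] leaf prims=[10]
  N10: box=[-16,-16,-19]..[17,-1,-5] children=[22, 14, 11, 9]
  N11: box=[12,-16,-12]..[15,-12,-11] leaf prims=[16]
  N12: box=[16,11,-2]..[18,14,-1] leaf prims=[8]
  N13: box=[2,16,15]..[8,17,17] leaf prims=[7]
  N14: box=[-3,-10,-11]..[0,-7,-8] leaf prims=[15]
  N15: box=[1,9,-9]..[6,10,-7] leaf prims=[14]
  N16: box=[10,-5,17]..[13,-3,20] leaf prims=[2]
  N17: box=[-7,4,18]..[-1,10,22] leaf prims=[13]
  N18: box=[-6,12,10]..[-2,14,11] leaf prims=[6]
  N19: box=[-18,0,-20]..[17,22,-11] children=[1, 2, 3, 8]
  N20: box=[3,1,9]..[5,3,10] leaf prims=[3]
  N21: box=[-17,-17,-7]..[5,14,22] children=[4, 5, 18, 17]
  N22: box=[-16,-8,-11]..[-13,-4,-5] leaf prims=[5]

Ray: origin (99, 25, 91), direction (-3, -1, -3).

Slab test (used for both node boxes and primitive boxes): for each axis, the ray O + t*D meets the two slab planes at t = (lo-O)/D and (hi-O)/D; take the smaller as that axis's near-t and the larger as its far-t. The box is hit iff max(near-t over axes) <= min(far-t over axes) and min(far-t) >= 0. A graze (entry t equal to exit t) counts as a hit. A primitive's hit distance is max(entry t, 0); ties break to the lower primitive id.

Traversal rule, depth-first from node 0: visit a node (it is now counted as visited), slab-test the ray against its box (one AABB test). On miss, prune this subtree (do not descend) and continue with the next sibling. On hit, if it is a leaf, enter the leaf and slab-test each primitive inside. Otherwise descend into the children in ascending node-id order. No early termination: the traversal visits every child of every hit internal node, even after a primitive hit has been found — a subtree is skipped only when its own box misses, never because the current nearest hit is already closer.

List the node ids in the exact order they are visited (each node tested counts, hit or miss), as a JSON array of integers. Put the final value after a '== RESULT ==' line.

Traverse from the root:
N0 x:[27,39] y:[3,42] z:[23,37] -> hit [27,37], descend [7, 10, 19, 21]
  N7 x:[27,98/3] y:[8,30] z:[71/3,100/3] -> hit [27,30], descend [6, 12, 15, 16]
    N6 x:[91/3,97/3] y:[8,24] z:[74/3,82/3] -> miss, prune
    N12 x:[27,83/3] y:[11,14] z:[92/3,31] -> miss, prune
    N15 x:[31,98/3] y:[15,16] z:[98/3,100/3] -> miss, prune
    N16 x:[86/3,89/3] y:[28,30] z:[71/3,74/3] -> miss, prune
  N10 x:[82/3,115/3] y:[26,41] z:[32,110/3] -> hit [32,110/3], descend [9, 11, 14, 22]
    N9 x:[82/3,28] y:[26,30] z:[107/3,110/3] -> miss, prune
    N11 x:[28,29] y:[37,41] z:[34,103/3] -> miss, prune
    N14 x:[33,34] y:[32,35] z:[33,34] -> hit [33,34] leaf, test {P15@t=33}
    N22 x:[112/3,115/3] y:[29,33] z:[32,34] -> miss, prune
  N19 x:[82/3,39] y:[3,25] z:[34,37] -> miss, prune
  N21 x:[94/3,116/3] y:[11,42] z:[23,98/3] -> hit [94/3,98/3], descend [4, 5, 17, 18]
    N4 x:[112/3,116/3] y:[38,41] z:[31,32] -> miss, prune
    N5 x:[94/3,98/3] y:[40,42] z:[92/3,98/3] -> miss, prune
    N17 x:[100/3,106/3] y:[15,21] z:[23,73/3] -> miss, prune
    N18 x:[101/3,35] y:[11,13] z:[80/3,27] -> miss, prune

17 AABB tests over nodes [0, 7, 6, 12, 15, 16, 10, 9, 11, 14, 22, 19, 21, 4, 5, 17, 18]; 1 leaf entered; closest P15.

== RESULT ==
[0, 7, 6, 12, 15, 16, 10, 9, 11, 14, 22, 19, 21, 4, 5, 17, 18]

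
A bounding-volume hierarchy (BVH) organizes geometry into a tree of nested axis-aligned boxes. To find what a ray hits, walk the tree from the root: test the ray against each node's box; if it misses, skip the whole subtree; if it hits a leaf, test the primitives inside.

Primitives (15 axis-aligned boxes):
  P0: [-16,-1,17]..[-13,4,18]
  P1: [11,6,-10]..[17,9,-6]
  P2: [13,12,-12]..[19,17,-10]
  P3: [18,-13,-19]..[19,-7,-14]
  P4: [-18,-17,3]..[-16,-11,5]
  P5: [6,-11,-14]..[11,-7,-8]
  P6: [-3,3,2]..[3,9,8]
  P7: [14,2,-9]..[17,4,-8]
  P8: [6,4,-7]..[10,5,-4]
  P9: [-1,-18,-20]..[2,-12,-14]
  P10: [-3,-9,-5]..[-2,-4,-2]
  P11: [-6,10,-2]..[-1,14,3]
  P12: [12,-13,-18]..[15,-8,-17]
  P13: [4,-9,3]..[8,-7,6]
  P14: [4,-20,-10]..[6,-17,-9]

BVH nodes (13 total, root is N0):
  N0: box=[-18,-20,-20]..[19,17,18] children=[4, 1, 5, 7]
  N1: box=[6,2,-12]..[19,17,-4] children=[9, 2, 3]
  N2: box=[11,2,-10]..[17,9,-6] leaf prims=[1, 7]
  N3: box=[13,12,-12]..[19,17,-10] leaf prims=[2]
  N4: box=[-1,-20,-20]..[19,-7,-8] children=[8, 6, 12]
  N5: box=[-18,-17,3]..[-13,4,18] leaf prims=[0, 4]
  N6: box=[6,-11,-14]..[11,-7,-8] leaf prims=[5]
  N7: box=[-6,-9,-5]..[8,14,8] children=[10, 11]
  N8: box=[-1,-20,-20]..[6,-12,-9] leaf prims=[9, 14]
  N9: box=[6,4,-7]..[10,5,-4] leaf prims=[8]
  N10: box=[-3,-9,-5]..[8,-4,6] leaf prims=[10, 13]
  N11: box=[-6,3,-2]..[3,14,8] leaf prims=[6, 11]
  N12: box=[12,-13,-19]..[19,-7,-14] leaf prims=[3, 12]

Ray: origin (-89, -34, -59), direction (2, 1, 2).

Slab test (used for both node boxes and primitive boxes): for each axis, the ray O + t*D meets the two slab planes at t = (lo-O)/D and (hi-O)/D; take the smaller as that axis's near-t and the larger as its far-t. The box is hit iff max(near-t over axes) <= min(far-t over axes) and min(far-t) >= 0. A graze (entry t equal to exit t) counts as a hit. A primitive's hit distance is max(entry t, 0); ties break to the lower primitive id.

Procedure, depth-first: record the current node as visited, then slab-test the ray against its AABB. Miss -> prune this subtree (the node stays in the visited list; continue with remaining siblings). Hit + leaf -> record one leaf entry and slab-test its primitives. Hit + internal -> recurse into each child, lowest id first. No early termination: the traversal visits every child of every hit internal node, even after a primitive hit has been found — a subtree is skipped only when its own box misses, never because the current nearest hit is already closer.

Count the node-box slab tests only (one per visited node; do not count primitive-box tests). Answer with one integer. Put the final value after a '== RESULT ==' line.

Walk:
N0 x:[71/2,54] y:[14,51] z:[39/2,77/2] -> hit [71/2,77/2], descend [1, 4, 5, 7]
  N1 x:[95/2,54] y:[36,51] z:[47/2,55/2] -> miss, prune
  N4 x:[44,54] y:[14,27] z:[39/2,51/2] -> miss, prune
  N5 x:[71/2,38] y:[17,38] z:[31,77/2] -> hit [71/2,38] leaf, test {P0@t=38, P4(miss)}
  N7 x:[83/2,97/2] y:[25,48] z:[27,67/2] -> miss, prune

5 AABB tests over nodes [0, 1, 4, 5, 7]; 1 leaf entered; closest P0.

== RESULT ==
5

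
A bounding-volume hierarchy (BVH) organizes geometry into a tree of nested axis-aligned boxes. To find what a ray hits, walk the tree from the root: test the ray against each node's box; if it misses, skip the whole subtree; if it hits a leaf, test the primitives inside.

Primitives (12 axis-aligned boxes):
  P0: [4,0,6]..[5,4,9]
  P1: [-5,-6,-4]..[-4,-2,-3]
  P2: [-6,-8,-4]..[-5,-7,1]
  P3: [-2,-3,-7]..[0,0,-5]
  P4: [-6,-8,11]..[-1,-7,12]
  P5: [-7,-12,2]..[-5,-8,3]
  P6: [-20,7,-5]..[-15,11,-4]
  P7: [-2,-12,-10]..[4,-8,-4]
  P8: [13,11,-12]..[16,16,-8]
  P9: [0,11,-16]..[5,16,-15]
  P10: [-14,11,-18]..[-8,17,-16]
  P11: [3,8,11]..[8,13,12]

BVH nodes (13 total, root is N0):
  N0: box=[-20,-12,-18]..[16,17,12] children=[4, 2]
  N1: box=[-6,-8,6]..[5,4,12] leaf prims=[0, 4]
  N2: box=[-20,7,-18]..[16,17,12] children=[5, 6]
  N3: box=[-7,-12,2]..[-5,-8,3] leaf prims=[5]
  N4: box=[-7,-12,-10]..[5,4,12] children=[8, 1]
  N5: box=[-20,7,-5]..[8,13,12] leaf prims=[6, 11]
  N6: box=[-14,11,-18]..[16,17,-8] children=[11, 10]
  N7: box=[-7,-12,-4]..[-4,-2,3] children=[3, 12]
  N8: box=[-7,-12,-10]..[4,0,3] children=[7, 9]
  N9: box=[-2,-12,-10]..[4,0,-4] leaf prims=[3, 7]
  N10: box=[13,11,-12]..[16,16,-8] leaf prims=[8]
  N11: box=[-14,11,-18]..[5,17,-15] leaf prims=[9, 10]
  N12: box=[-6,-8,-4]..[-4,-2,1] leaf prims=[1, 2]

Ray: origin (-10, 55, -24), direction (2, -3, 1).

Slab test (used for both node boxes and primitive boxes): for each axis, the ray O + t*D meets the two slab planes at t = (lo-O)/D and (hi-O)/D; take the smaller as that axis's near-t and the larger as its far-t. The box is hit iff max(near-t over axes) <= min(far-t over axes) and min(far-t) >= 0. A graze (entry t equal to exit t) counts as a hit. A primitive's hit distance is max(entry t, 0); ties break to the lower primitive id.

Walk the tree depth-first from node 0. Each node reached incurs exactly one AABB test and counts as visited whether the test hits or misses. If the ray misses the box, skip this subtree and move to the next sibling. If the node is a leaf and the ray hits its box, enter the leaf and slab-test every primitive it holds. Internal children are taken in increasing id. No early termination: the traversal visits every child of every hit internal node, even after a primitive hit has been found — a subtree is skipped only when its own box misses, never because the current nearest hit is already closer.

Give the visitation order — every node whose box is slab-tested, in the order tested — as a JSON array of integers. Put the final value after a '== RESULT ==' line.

Trace the traversal:
N0 x:[-5,13] y:[38/3,67/3] z:[6,36] -> hit [38/3,13], descend [2, 4]
  N2 x:[-5,13] y:[38/3,16] z:[6,36] -> hit [38/3,13], descend [5, 6]
    N5 x:[-5,9] y:[14,16] z:[19,36] -> miss, prune
    N6 x:[-2,13] y:[38/3,44/3] z:[6,16] -> hit [38/3,13], descend [10, 11]
      N10 x:[23/2,13] y:[13,44/3] z:[12,16] -> hit [13,13] leaf, test {P8@t=13}
      N11 x:[-2,15/2] y:[38/3,44/3] z:[6,9] -> miss, prune
  N4 x:[3/2,15/2] y:[17,67/3] z:[14,36] -> miss, prune

7 AABB tests over nodes [0, 2, 5, 6, 10, 11, 4]; 1 leaf entered; closest P8.

== RESULT ==
[0, 2, 5, 6, 10, 11, 4]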